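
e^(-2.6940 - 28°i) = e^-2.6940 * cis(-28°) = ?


e^-2.6940 = 0.0676
cos(-28°) = 0.8829
sin(-28°) = -0.4695
Real = 0.0676*0.8829 = 0.0597
Imag = 0.0676*(-0.4695) = -0.0317

0.0597 - 0.0317i


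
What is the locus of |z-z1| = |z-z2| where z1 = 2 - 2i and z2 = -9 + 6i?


Equal distances means the locus is the perpendicular bisector of z1 and z2.
Midpoint = ((2+(-9))/2, (-2+6)/2) = (-3.5000, 2.0000)

Perpendicular bisector through (-3.5000, 2.0000)


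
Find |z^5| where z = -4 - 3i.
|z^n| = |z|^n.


|z| = sqrt(16+9) = sqrt(25) = 5
|z^5| = |z|^5 = 5^5 = 3125

|z^5| = 3125


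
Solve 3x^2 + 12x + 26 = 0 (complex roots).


disc = 12^2 - 4*3*26 = 144 - 312 = -168
sqrt(|disc|) = sqrt(168) = 12.9615
Real part = -12/(2*3) = -2.0000
Imag part = 12.9615/(2*3) = 2.1602

-2.0000 ± 2.1602i


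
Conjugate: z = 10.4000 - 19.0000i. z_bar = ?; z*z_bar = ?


z_bar = 10.4000 + 19.0000i
z*z_bar = 10.4^2 + (-19)^2 = 108.16 + 361 = 469.16

z_bar = 10.4000 + 19.0000i, z*z_bar = 469.16


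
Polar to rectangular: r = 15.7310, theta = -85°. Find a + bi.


a = 15.7310*cos(-85°) = 15.7310*0.0871557 = 1.3710
b = 15.7310*sin(-85°) = 15.7310*(-0.99619) = -15.6711

1.3710 - 15.6711i


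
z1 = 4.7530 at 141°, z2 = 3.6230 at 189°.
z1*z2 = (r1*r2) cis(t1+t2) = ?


r = 4.7530 * 3.6230 = 17.2201
theta = 141° + 189° = 330° = 330° (mod 360)

17.2201 cis(330°)


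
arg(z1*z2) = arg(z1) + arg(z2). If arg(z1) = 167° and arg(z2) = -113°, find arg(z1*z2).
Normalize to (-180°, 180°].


arg(z1*z2) = 167° - 113° = 54°
Normalized to (-180°, 180°]: 54°

54°


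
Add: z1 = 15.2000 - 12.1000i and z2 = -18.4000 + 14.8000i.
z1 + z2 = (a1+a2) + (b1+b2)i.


Real: 15.2 - 18.4 = -3.2
Imag: -12.1 + 14.8 = 2.7

-3.2000 + 2.7000i


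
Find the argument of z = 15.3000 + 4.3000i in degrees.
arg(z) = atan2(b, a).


Re = 15.3, Im = 4.3
arg = atan2(4.3, 15.3) = 15.6978 degrees

arg(z) = 15.6978 degrees


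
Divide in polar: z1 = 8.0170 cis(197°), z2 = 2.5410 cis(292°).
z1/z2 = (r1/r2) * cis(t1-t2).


r = 8.0170 / 2.5410 = 3.1551
theta = 197° - 292° = -95° = 265° (mod 360)

3.1551 cis(265°)


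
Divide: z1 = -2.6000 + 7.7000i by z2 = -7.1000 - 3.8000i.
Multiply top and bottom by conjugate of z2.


Conjugate of z2 = -7.1000 + 3.8000i
Numerator: (-2.6000 + 7.7000i)(-7.1000 + 3.8000i) = -10.8000 - 64.5500i
Denominator: (-7.1)^2 + (-3.8)^2 = 64.85
Result = (-10.8000 - 64.5500i)/64.85

-0.1665 - 0.9954i


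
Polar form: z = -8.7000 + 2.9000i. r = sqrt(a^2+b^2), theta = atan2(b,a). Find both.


r = sqrt(75.69+8.41) = sqrt(84.1) = 9.1706
theta = atan2(2.9, -8.7) = 161.5651 degrees

r = 9.1706, theta = 161.5651 degrees


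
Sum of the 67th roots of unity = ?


The sum of all 67th roots of unity is 0.
Geometric series: (1 - w^67)/(1 - w) = (1-1)/(1-w) = 0 since w^67 = 1, w ≠ 1.
Alternatively: coefficient of z^66 in z^67 - 1 is 0.

0


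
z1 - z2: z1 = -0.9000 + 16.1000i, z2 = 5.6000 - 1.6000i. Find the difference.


Real: -0.9 - 5.6 = -6.5
Imag: 16.1 + 1.6 = 17.7

-6.5000 + 17.7000i


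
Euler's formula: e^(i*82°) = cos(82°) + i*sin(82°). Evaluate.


cos(82°) = 0.1392
sin(82°) = 0.9903

e^(i*82°) = 0.1392 + 0.9903i


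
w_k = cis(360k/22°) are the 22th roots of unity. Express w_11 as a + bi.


Angle = 360*11/22 = 180°
a = cos(180°) = -1.0000
b = sin(180°) = 0

-1.0000 + 0i


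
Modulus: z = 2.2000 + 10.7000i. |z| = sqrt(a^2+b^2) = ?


|z| = sqrt(2.2^2 + 10.7^2) = sqrt(4.84 + 114.49) = sqrt(119.33) = 10.9238

|z| = 10.9238


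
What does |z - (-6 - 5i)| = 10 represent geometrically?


|z - z0| = r is a circle with center z0 and radius r.
Center = (-6, -5), radius = 10

Circle with center (-6, -5) and radius 10


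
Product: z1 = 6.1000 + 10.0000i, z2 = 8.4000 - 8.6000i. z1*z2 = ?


Real = 6.1*8.4 - 10*(-8.6) = 51.24 - (-86) = 137.24
Imag = 6.1*(-8.6) + 8.4*10 = -52.46 + 84 = 31.54

137.2400 + 31.5400i


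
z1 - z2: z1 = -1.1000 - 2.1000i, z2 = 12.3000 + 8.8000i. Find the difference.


Real: -1.1 - 12.3 = -13.4
Imag: -2.1 - 8.8 = -10.9

-13.4000 - 10.9000i


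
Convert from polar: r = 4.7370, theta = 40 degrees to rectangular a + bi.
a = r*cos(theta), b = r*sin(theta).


a = 4.7370*cos(40°) = 4.7370*0.766044 = 3.6288
b = 4.7370*sin(40°) = 4.7370*0.6428 = 3.0449

3.6288 + 3.0449i


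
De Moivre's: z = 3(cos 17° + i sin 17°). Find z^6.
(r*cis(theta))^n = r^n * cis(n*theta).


r^6 = 3^6 = 729
n*theta = 6*17° = 102° = 102° (mod 360)
a = 729*cos(102°) = -151.5676
b = 729*sin(102°) = 713.0696

729 cis(102°) = -151.5676 + 713.0696i


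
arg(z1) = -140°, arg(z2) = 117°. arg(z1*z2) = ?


arg(z1*z2) = -140° + 117° = -23°
Normalized to (-180°, 180°]: -23°

-23°


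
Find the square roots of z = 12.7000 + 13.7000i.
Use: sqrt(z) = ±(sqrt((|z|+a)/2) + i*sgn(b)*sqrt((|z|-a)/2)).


|z| = sqrt(161.29+187.69) = 18.6810
sqrt((|z|+a)/2) = sqrt((18.6810+12.7)/2) = sqrt(15.6905) = 3.9611
sqrt((|z|-a)/2) = sqrt((18.6810-12.7)/2) = sqrt(2.9905) = 1.7293

±(3.9611 + 1.7293i) i.e. 3.9611 + 1.7293i and -3.9611 - 1.7293i


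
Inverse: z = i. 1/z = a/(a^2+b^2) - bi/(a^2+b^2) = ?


|z|^2 = 0+1 = 1
1/z = (0 - 1i)/1

1/z = 0 - 1.0000i


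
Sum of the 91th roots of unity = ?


The sum of all 91th roots of unity is 0.
Geometric series: (1 - w^91)/(1 - w) = (1-1)/(1-w) = 0 since w^91 = 1, w ≠ 1.
Alternatively: coefficient of z^90 in z^91 - 1 is 0.

0


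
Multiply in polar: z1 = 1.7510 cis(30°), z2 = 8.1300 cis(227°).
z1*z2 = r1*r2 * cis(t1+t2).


r = 1.7510 * 8.1300 = 14.2356
theta = 30° + 227° = 257° = 257° (mod 360)

14.2356 cis(257°)


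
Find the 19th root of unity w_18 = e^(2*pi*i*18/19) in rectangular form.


Angle = 360*18/19 = 341.0526°
a = cos(341.0526°) = 0.9458
b = sin(341.0526°) = -0.3247

0.9458 - 0.3247i


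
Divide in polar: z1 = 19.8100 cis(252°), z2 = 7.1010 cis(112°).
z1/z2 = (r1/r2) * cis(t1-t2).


r = 19.8100 / 7.1010 = 2.7897
theta = 252° - 112° = 140° = 140° (mod 360)

2.7897 cis(140°)


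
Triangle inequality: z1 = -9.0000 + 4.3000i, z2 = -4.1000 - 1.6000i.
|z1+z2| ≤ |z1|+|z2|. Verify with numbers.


|z1| = sqrt((-9)^2 + 4.3^2) = sqrt(99.49) = 9.9745
|z2| = sqrt((-4.1)^2 + (-1.6)^2) = sqrt(19.37) = 4.4011
z1+z2 = -13.1000 + 2.7000i
|z1+z2| = sqrt(178.9) = 13.3754
|z1|+|z2| = 9.9745 + 4.4011 = 14.3756

|z1+z2| = 13.3754 ≤ |z1|+|z2| = 14.3756 (verified)


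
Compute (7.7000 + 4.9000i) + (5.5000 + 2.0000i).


Real: 7.7 + 5.5 = 13.2
Imag: 4.9 + 2 = 6.9

13.2000 + 6.9000i


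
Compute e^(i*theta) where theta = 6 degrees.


cos(6°) = 0.9945
sin(6°) = 0.1045

e^(i*6°) = 0.9945 + 0.1045i


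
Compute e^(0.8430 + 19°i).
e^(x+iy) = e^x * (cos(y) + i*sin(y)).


e^0.8430 = 2.3233
cos(19°) = 0.9455
sin(19°) = 0.32557
Real = 2.3233*0.9455 = 2.1967
Imag = 2.3233*0.32557 = 0.7564

2.1967 + 0.7564i


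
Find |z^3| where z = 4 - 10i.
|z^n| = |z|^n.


|z| = sqrt(16+100) = sqrt(116) = 10.7703
|z^3| = |z|^3 = (sqrt(116))^3 = 116*sqrt(116)

|z^3| = 116*sqrt(116) ≈ 1249.3582


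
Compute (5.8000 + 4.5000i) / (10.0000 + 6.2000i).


Conjugate of z2 = 10.0000 - 6.2000i
Numerator: (5.8000 + 4.5000i)(10.0000 - 6.2000i) = 85.9000 + 9.0400i
Denominator: 10^2 + 6.2^2 = 138.44
Result = (85.9000 + 9.0400i)/138.44

0.6205 + 0.0653i


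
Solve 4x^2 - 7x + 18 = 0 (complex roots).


disc = (-7)^2 - 4*4*18 = 49 - 288 = -239
sqrt(|disc|) = sqrt(239) = 15.4596
Real part = 7/(2*4) = 0.8750
Imag part = 15.4596/(2*4) = 1.9325

0.8750 ± 1.9325i


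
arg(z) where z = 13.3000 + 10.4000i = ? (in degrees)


Re = 13.3, Im = 10.4
arg = atan2(10.4, 13.3) = 38.0238 degrees

arg(z) = 38.0238 degrees


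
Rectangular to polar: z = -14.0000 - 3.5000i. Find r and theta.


r = sqrt(196+12.25) = sqrt(208.25) = 14.4309
theta = atan2(-3.5, -14) = -165.9638 degrees

r = 14.4309, theta = -165.9638 degrees


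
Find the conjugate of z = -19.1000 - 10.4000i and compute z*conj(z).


z_bar = -19.1000 + 10.4000i
z*z_bar = (-19.1)^2 + (-10.4)^2 = 364.81 + 108.16 = 472.97

z_bar = -19.1000 + 10.4000i, z*z_bar = 472.97


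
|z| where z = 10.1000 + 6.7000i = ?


|z| = sqrt(10.1^2 + 6.7^2) = sqrt(102.01 + 44.89) = sqrt(146.9) = 12.1202

|z| = 12.1202


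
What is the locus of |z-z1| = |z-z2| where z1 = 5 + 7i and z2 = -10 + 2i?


Equal distances means the locus is the perpendicular bisector of z1 and z2.
Midpoint = ((5+(-10))/2, (7+2)/2) = (-2.5000, 4.5000)

Perpendicular bisector through (-2.5000, 4.5000)


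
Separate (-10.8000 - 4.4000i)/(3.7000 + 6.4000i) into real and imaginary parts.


Multiply by conjugate: (-10.8000 - 4.4000i)(3.7000 - 6.4000i) / (3.7^2 + 6.4^2)
Numerator real = -10.8*3.7 - (4.4)*6.4 = -68.12
Numerator imag = -4.4*3.7 - (-10.8)*6.4 = 52.84
Denominator = 54.65
Re(z) = -68.12/54.65 = -1.2465
Im(z) = 52.84/54.65 = 0.9669

Re(z) = -1.2465, Im(z) = 0.9669


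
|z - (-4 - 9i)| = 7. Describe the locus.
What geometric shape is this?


|z - z0| = r is a circle with center z0 and radius r.
Center = (-4, -9), radius = 7

Circle with center (-4, -9) and radius 7


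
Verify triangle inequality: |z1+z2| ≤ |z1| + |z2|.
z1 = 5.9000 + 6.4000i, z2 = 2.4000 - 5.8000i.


|z1| = sqrt(5.9^2 + 6.4^2) = sqrt(75.77) = 8.7046
|z2| = sqrt(2.4^2 + (-5.8)^2) = sqrt(39.4) = 6.2769
z1+z2 = 8.3000 + 0.6000i
|z1+z2| = sqrt(69.25) = 8.3217
|z1|+|z2| = 8.7046 + 6.2769 = 14.9815

|z1+z2| = 8.3217 ≤ |z1|+|z2| = 14.9815 (verified)


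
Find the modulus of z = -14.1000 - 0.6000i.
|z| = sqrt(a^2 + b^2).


|z| = sqrt((-14.1)^2 + (-0.6)^2) = sqrt(198.81 + 0.36) = sqrt(199.17) = 14.1128

|z| = 14.1128


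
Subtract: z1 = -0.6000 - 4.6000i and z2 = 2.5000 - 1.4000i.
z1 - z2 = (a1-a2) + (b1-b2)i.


Real: -0.6 - 2.5 = -3.1
Imag: -4.6 + 1.4 = -3.2

-3.1000 - 3.2000i


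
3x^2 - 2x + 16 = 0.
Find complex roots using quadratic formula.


disc = (-2)^2 - 4*3*16 = 4 - 192 = -188
sqrt(|disc|) = sqrt(188) = 13.7113
Real part = 2/(2*3) = 0.3333
Imag part = 13.7113/(2*3) = 2.2852

0.3333 ± 2.2852i


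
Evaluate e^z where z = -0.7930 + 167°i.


e^-0.7930 = 0.4525
cos(167°) = -0.9744
sin(167°) = 0.225
Real = 0.4525*(-0.9744) = -0.4409
Imag = 0.4525*0.225 = 0.1018

-0.4409 + 0.1018i


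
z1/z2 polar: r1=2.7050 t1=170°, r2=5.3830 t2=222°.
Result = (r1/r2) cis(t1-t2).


r = 2.7050 / 5.3830 = 0.5025
theta = 170° - 222° = -52° = 308° (mod 360)

0.5025 cis(308°)


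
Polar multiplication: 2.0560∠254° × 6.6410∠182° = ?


r = 2.0560 * 6.6410 = 13.6539
theta = 254° + 182° = 436° = 76° (mod 360)

13.6539 cis(76°)


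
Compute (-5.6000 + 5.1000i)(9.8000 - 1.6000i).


Real = -5.6*9.8 - 5.1*(-1.6) = -54.88 - (-8.16) = -46.72
Imag = -5.6*(-1.6) + 9.8*5.1 = 8.96 + 49.98 = 58.94

-46.7200 + 58.9400i


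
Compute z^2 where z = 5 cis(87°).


r^2 = 5^2 = 25
n*theta = 2*87° = 174° = 174° (mod 360)
a = 25*cos(174°) = -24.8630
b = 25*sin(174°) = 2.6132

25 cis(174°) = -24.8630 + 2.6132i


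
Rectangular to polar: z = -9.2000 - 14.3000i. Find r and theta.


r = sqrt(84.64+204.49) = sqrt(289.13) = 17.0038
theta = atan2(-14.3, -9.2) = -122.7555 degrees

r = 17.0038, theta = -122.7555 degrees


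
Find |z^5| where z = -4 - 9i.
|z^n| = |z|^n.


|z| = sqrt(16+81) = sqrt(97) = 9.8489
|z^5| = |z|^5 = (sqrt(97))^5 = 97^2 * sqrt(97) = 9409*sqrt(97)

|z^5| = 9409*sqrt(97) ≈ 92667.9031


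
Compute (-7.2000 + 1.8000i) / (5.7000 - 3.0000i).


Conjugate of z2 = 5.7000 + 3.0000i
Numerator: (-7.2000 + 1.8000i)(5.7000 + 3.0000i) = -46.4400 - 11.3400i
Denominator: 5.7^2 + (-3)^2 = 41.49
Result = (-46.4400 - 11.3400i)/41.49

-1.1193 - 0.2733i


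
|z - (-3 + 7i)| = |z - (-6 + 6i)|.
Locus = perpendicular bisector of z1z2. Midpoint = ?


Equal distances means the locus is the perpendicular bisector of z1 and z2.
Midpoint = ((-3+(-6))/2, (7+6)/2) = (-4.5000, 6.5000)

Perpendicular bisector through (-4.5000, 6.5000)


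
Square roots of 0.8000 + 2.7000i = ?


|z| = sqrt(0.64+7.29) = 2.8160
sqrt((|z|+a)/2) = sqrt((2.8160+0.8)/2) = sqrt(1.8080) = 1.3446
sqrt((|z|-a)/2) = sqrt((2.8160-0.8)/2) = sqrt(1.0080) = 1.0040

±(1.3446 + 1.0040i) i.e. 1.3446 + 1.0040i and -1.3446 - 1.0040i


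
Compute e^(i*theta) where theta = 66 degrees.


cos(66°) = 0.4067
sin(66°) = 0.9135

e^(i*66°) = 0.4067 + 0.9135i


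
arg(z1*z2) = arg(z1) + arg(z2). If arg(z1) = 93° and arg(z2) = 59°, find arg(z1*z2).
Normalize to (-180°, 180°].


arg(z1*z2) = 93° + 59° = 152°
Normalized to (-180°, 180°]: 152°

152°


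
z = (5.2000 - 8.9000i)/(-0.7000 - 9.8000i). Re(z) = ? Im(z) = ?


Multiply by conjugate: (5.2000 - 8.9000i)(-0.7000 + 9.8000i) / ((-0.7)^2 + (-9.8)^2)
Numerator real = 5.2*(-0.7) - (8.9)*(-9.8) = 83.58
Numerator imag = -8.9*(-0.7) - 5.2*(-9.8) = 57.19
Denominator = 96.53
Re(z) = 83.58/96.53 = 0.8658
Im(z) = 57.19/96.53 = 0.5925

Re(z) = 0.8658, Im(z) = 0.5925


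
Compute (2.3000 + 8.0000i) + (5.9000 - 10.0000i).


Real: 2.3 + 5.9 = 8.2
Imag: 8 - 10 = -2

8.2000 - 2.0000i


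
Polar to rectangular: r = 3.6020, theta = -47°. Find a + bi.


a = 3.6020*cos(-47°) = 3.6020*0.682 = 2.4566
b = 3.6020*sin(-47°) = 3.6020*(-0.73135) = -2.6343

2.4566 - 2.6343i


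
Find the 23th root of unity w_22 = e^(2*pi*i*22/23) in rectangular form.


Angle = 360*22/23 = 344.3478°
a = cos(344.3478°) = 0.9629
b = sin(344.3478°) = -0.2698

0.9629 - 0.2698i


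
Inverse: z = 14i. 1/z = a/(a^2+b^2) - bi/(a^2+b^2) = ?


|z|^2 = 0+196 = 196
1/z = (0 - 14i)/196

1/z = 0 - 0.0714i


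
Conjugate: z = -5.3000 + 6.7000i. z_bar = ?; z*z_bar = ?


z_bar = -5.3000 - 6.7000i
z*z_bar = (-5.3)^2 + 6.7^2 = 28.09 + 44.89 = 72.98

z_bar = -5.3000 - 6.7000i, z*z_bar = 72.98


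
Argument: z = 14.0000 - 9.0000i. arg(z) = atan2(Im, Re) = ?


Re = 14, Im = -9
arg = atan2(-9, 14) = -32.7352 degrees

arg(z) = -32.7352 degrees


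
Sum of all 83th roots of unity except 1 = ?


With w = e^(2*pi*i/83), all 83 of the 83th roots of unity w^0 = 1, w, ..., w^(82) sum to 0: 1 + w + ... + w^(82) = (1 - w^83)/(1 - w) = 0 since w^83 = 1, w ≠ 1.
Removing the root 1: w + w^2 + ... + w^(82) = 0 - 1 = -1

Sum = -1


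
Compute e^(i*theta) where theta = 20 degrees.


cos(20°) = 0.9397
sin(20°) = 0.3420

e^(i*20°) = 0.9397 + 0.3420i


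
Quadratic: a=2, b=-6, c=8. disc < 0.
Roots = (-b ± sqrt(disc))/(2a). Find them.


disc = (-6)^2 - 4*2*8 = 36 - 64 = -28
sqrt(|disc|) = sqrt(28) = 5.2915
Real part = 6/(2*2) = 1.5000
Imag part = 5.2915/(2*2) = 1.3229

1.5000 ± 1.3229i


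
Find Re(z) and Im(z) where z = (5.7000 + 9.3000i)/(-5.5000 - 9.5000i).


Multiply by conjugate: (5.7000 + 9.3000i)(-5.5000 + 9.5000i) / ((-5.5)^2 + (-9.5)^2)
Numerator real = 5.7*(-5.5) + 9.3*(-9.5) = -119.7
Numerator imag = 9.3*(-5.5) - 5.7*(-9.5) = 3
Denominator = 120.5
Re(z) = -119.7/120.5 = -0.9934
Im(z) = 3/120.5 = 0.0249

Re(z) = -0.9934, Im(z) = 0.0249


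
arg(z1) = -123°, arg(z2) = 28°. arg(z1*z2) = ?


arg(z1*z2) = -123° + 28° = -95°
Normalized to (-180°, 180°]: -95°

-95°


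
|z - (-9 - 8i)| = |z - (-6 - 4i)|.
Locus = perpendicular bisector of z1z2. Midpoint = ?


Equal distances means the locus is the perpendicular bisector of z1 and z2.
Midpoint = ((-9+(-6))/2, (-8+(-4))/2) = (-7.5000, -6.0000)

Perpendicular bisector through (-7.5000, -6.0000)


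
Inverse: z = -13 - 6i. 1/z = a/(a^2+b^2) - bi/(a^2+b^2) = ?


|z|^2 = 169+36 = 205
1/z = (-13 + 6i)/205

1/z = -0.0634 + 0.0293i


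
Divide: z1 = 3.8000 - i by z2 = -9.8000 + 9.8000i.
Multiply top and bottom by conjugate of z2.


Conjugate of z2 = -9.8000 - 9.8000i
Numerator: (3.8000 - i)(-9.8000 - 9.8000i) = -47.0400 - 27.4400i
Denominator: (-9.8)^2 + 9.8^2 = 192.08
Result = (-47.0400 - 27.4400i)/192.08

-0.2449 - 0.1429i


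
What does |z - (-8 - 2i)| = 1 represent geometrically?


|z - z0| = r is a circle with center z0 and radius r.
Center = (-8, -2), radius = 1

Circle with center (-8, -2) and radius 1


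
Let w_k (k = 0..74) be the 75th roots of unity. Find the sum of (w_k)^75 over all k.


The roots are w_k = w^k with w = e^(2*pi*i/75), and (w^k)^75 = (w^75)^k.
So S = 1 + u + u^2 + ... + u^(74) with u = w^75.
75 = 1*75 + 0, so 75 is a multiple of 75 and u = (w^75)^1 = 1.
Every one of the 75 terms equals 1: S = 75

S = 75


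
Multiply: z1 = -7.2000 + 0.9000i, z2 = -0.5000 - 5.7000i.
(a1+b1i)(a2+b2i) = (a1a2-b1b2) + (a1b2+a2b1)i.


Real = -7.2*(-0.5) - 0.9*(-5.7) = 3.6 - (-5.13) = 8.73
Imag = -7.2*(-5.7) - (0.5)*0.9 = 41.04 - (0.45) = 40.59

8.7300 + 40.5900i


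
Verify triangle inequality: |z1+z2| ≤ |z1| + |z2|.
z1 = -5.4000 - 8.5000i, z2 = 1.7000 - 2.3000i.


|z1| = sqrt((-5.4)^2 + (-8.5)^2) = sqrt(101.41) = 10.0703
|z2| = sqrt(1.7^2 + (-2.3)^2) = sqrt(8.18) = 2.8601
z1+z2 = -3.7000 - 10.8000i
|z1+z2| = sqrt(130.33) = 11.4162
|z1|+|z2| = 10.0703 + 2.8601 = 12.9304

|z1+z2| = 11.4162 ≤ |z1|+|z2| = 12.9304 (verified)


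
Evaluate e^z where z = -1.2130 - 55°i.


e^-1.2130 = 0.2973
cos(-55°) = 0.5736
sin(-55°) = -0.8192
Real = 0.2973*0.5736 = 0.1705
Imag = 0.2973*(-0.8192) = -0.2435

0.1705 - 0.2435i


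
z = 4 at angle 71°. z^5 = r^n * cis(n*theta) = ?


r^5 = 4^5 = 1024
n*theta = 5*71° = 355° = 355° (mod 360)
a = 1024*cos(355°) = 1020.1034
b = 1024*sin(355°) = -89.2475

1024 cis(355°) = 1020.1034 - 89.2475i


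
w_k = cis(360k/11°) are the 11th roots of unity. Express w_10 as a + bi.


Angle = 360*10/11 = 327.2727°
a = cos(327.2727°) = 0.8413
b = sin(327.2727°) = -0.5406

0.8413 - 0.5406i


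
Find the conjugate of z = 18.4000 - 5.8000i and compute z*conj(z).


z_bar = 18.4000 + 5.8000i
z*z_bar = 18.4^2 + (-5.8)^2 = 338.56 + 33.64 = 372.2

z_bar = 18.4000 + 5.8000i, z*z_bar = 372.2


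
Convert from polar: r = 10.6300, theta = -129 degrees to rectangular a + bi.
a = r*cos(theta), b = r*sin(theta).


a = 10.6300*cos(-129°) = 10.6300*(-0.62932) = -6.6897
b = 10.6300*sin(-129°) = 10.6300*(-0.77715) = -8.2611

-6.6897 - 8.2611i


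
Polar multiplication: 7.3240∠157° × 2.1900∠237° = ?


r = 7.3240 * 2.1900 = 16.0396
theta = 157° + 237° = 394° = 34° (mod 360)

16.0396 cis(34°)


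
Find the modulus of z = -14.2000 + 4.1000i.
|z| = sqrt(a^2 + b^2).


|z| = sqrt((-14.2)^2 + 4.1^2) = sqrt(201.64 + 16.81) = sqrt(218.45) = 14.7801

|z| = 14.7801


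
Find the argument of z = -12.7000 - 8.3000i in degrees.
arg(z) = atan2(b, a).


Re = -12.7, Im = -8.3
arg = atan2(-8.3, -12.7) = -146.8336 degrees

arg(z) = -146.8336 degrees


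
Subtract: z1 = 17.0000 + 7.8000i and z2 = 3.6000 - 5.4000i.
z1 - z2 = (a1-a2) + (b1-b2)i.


Real: 17 - 3.6 = 13.4
Imag: 7.8 + 5.4 = 13.2

13.4000 + 13.2000i


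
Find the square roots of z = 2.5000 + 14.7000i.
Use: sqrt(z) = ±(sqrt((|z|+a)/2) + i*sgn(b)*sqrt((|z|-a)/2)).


|z| = sqrt(6.25+216.09) = 14.9111
sqrt((|z|+a)/2) = sqrt((14.9111+2.5)/2) = sqrt(8.7055) = 2.9505
sqrt((|z|-a)/2) = sqrt((14.9111-2.5)/2) = sqrt(6.2055) = 2.4911

±(2.9505 + 2.4911i) i.e. 2.9505 + 2.4911i and -2.9505 - 2.4911i


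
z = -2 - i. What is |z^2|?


|z| = sqrt(4+1) = sqrt(5) = 2.2361
|z^2| = |z|^2 = (sqrt(5))^2 = 5

|z^2| = 5


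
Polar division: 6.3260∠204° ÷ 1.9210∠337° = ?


r = 6.3260 / 1.9210 = 3.2931
theta = 204° - 337° = -133° = 227° (mod 360)

3.2931 cis(227°)


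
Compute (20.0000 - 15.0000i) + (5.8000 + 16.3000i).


Real: 20 + 5.8 = 25.8
Imag: -15 + 16.3 = 1.3

25.8000 + 1.3000i


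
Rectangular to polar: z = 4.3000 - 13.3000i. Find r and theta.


r = sqrt(18.49+176.89) = sqrt(195.38) = 13.9778
theta = atan2(-13.3, 4.3) = -72.0836 degrees

r = 13.9778, theta = -72.0836 degrees


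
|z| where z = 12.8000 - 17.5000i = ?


|z| = sqrt(12.8^2 + (-17.5)^2) = sqrt(163.84 + 306.25) = sqrt(470.09) = 21.6816

|z| = 21.6816


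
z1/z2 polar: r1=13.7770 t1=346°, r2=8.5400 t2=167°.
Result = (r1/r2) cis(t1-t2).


r = 13.7770 / 8.5400 = 1.6132
theta = 346° - 167° = 179° = 179° (mod 360)

1.6132 cis(179°)


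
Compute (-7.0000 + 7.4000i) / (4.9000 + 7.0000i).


Conjugate of z2 = 4.9000 - 7.0000i
Numerator: (-7.0000 + 7.4000i)(4.9000 - 7.0000i) = 17.5000 + 85.2600i
Denominator: 4.9^2 + 7^2 = 73.01
Result = (17.5000 + 85.2600i)/73.01

0.2397 + 1.1678i


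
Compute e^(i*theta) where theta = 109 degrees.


cos(109°) = -0.3256
sin(109°) = 0.9455

e^(i*109°) = -0.3256 + 0.9455i


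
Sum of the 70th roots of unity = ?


The sum of all 70th roots of unity is 0.
Geometric series: (1 - w^70)/(1 - w) = (1-1)/(1-w) = 0 since w^70 = 1, w ≠ 1.
Alternatively: coefficient of z^69 in z^70 - 1 is 0.

0


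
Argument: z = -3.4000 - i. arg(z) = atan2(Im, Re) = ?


Re = -3.4, Im = -1
arg = atan2(-1, -3.4) = -163.6105 degrees

arg(z) = -163.6105 degrees


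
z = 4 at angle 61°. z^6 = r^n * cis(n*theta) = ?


r^6 = 4^6 = 4096
n*theta = 6*61° = 366° = 6° (mod 360)
a = 4096*cos(6°) = 4073.5617
b = 4096*sin(6°) = 428.1486

4096 cis(6°) = 4073.5617 + 428.1486i


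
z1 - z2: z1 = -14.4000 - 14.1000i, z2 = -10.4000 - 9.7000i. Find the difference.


Real: -14.4 + 10.4 = -4
Imag: -14.1 + 9.7 = -4.4

-4.0000 - 4.4000i


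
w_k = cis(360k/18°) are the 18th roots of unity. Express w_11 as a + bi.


Angle = 360*11/18 = 220°
a = cos(220°) = -0.7660
b = sin(220°) = -0.6428

-0.7660 - 0.6428i


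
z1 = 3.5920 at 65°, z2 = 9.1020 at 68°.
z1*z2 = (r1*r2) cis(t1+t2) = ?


r = 3.5920 * 9.1020 = 32.6944
theta = 65° + 68° = 133° = 133° (mod 360)

32.6944 cis(133°)


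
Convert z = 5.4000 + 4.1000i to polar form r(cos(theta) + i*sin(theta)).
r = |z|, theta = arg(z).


r = sqrt(29.16+16.81) = sqrt(45.97) = 6.7801
theta = atan2(4.1, 5.4) = 37.2079 degrees

r = 6.7801, theta = 37.2079 degrees


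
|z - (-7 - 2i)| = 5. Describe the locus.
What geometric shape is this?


|z - z0| = r is a circle with center z0 and radius r.
Center = (-7, -2), radius = 5

Circle with center (-7, -2) and radius 5


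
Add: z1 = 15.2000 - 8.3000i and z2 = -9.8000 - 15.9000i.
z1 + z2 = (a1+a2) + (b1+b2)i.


Real: 15.2 - 9.8 = 5.4
Imag: -8.3 - 15.9 = -24.2

5.4000 - 24.2000i


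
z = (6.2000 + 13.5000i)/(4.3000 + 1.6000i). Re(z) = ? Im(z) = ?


Multiply by conjugate: (6.2000 + 13.5000i)(4.3000 - 1.6000i) / (4.3^2 + 1.6^2)
Numerator real = 6.2*4.3 + 13.5*1.6 = 48.26
Numerator imag = 13.5*4.3 - 6.2*1.6 = 48.13
Denominator = 21.05
Re(z) = 48.26/21.05 = 2.2926
Im(z) = 48.13/21.05 = 2.2865

Re(z) = 2.2926, Im(z) = 2.2865


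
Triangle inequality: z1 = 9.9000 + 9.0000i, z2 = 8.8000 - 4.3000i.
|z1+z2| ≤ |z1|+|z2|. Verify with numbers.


|z1| = sqrt(9.9^2 + 9^2) = sqrt(179.01) = 13.3795
|z2| = sqrt(8.8^2 + (-4.3)^2) = sqrt(95.93) = 9.7944
z1+z2 = 18.7000 + 4.7000i
|z1+z2| = sqrt(371.78) = 19.2816
|z1|+|z2| = 13.3795 + 9.7944 = 23.1739

|z1+z2| = 19.2816 ≤ |z1|+|z2| = 23.1739 (verified)


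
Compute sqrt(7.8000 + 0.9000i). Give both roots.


|z| = sqrt(60.84+0.81) = 7.8518
sqrt((|z|+a)/2) = sqrt((7.8518+7.8)/2) = sqrt(7.8259) = 2.7975
sqrt((|z|-a)/2) = sqrt((7.8518-7.8)/2) = sqrt(0.0259) = 0.1609

±(2.7975 + 0.1609i) i.e. 2.7975 + 0.1609i and -2.7975 - 0.1609i


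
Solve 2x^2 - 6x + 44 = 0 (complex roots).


disc = (-6)^2 - 4*2*44 = 36 - 352 = -316
sqrt(|disc|) = sqrt(316) = 17.7764
Real part = 6/(2*2) = 1.5000
Imag part = 17.7764/(2*2) = 4.4441

1.5000 ± 4.4441i


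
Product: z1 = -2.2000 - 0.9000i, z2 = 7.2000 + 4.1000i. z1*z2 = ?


Real = -2.2*7.2 - (-0.9)*4.1 = -15.84 - (-3.69) = -12.15
Imag = -2.2*4.1 + 7.2*(-0.9) = -9.02 - (6.48) = -15.5

-12.1500 - 15.5000i


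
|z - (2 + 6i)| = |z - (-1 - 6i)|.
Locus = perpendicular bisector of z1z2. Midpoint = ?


Equal distances means the locus is the perpendicular bisector of z1 and z2.
Midpoint = ((2+(-1))/2, (6+(-6))/2) = (0.5000, 0)

Perpendicular bisector through (0.5000, 0)


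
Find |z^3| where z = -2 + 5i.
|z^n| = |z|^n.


|z| = sqrt(4+25) = sqrt(29) = 5.3852
|z^3| = |z|^3 = (sqrt(29))^3 = 29*sqrt(29)

|z^3| = 29*sqrt(29) ≈ 156.1698


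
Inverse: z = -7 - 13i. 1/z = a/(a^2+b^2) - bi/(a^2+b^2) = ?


|z|^2 = 49+169 = 218
1/z = (-7 + 13i)/218

1/z = -0.0321 + 0.0596i


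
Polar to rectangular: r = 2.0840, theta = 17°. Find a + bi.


a = 2.0840*cos(17°) = 2.0840*0.9563 = 1.9929
b = 2.0840*sin(17°) = 2.0840*0.29237 = 0.6093

1.9929 + 0.6093i


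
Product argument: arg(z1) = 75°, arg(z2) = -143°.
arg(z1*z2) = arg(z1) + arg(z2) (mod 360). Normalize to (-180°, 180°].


arg(z1*z2) = 75° - 143° = -68°
Normalized to (-180°, 180°]: -68°

-68°


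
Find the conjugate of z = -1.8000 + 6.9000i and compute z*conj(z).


z_bar = -1.8000 - 6.9000i
z*z_bar = (-1.8)^2 + 6.9^2 = 3.24 + 47.61 = 50.85

z_bar = -1.8000 - 6.9000i, z*z_bar = 50.85


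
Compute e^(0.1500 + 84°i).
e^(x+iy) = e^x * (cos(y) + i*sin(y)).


e^0.1500 = 1.16183
cos(84°) = 0.1045
sin(84°) = 0.99452
Real = 1.16183*0.1045 = 0.1214
Imag = 1.16183*0.99452 = 1.1555

0.1214 + 1.1555i


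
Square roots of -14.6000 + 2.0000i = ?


|z| = sqrt(213.16+4) = 14.7363
sqrt((|z|+a)/2) = sqrt((14.7363+(-14.6))/2) = sqrt(0.0682) = 0.2611
sqrt((|z|-a)/2) = sqrt((14.7363-(-14.6))/2) = sqrt(14.6682) = 3.8299

±(0.2611 + 3.8299i) i.e. 0.2611 + 3.8299i and -0.2611 - 3.8299i


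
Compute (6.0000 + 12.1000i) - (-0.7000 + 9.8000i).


Real: 6 + 0.7 = 6.7
Imag: 12.1 - 9.8 = 2.3

6.7000 + 2.3000i


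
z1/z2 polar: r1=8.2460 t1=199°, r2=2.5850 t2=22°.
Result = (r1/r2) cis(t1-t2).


r = 8.2460 / 2.5850 = 3.1899
theta = 199° - 22° = 177° = 177° (mod 360)

3.1899 cis(177°)


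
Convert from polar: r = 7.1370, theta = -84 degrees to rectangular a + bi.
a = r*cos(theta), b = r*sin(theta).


a = 7.1370*cos(-84°) = 7.1370*0.10453 = 0.7460
b = 7.1370*sin(-84°) = 7.1370*(-0.99452) = -7.0979

0.7460 - 7.0979i


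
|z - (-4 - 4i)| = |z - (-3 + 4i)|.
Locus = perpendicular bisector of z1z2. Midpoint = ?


Equal distances means the locus is the perpendicular bisector of z1 and z2.
Midpoint = ((-4+(-3))/2, (-4+4)/2) = (-3.5000, 0)

Perpendicular bisector through (-3.5000, 0)


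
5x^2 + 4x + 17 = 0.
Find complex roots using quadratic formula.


disc = 4^2 - 4*5*17 = 16 - 340 = -324
sqrt(|disc|) = sqrt(324) = 18.0000
Real part = -4/(2*5) = -0.4000
Imag part = 18.0000/(2*5) = 1.8000

-0.4000 ± 1.8000i


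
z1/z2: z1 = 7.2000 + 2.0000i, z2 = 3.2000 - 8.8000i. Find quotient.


Conjugate of z2 = 3.2000 + 8.8000i
Numerator: (7.2000 + 2.0000i)(3.2000 + 8.8000i) = 5.4400 + 69.7600i
Denominator: 3.2^2 + (-8.8)^2 = 87.68
Result = (5.4400 + 69.7600i)/87.68

0.0620 + 0.7956i


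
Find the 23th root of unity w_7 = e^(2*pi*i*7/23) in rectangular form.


Angle = 360*7/23 = 109.5652°
a = cos(109.5652°) = -0.3349
b = sin(109.5652°) = 0.9423

-0.3349 + 0.9423i


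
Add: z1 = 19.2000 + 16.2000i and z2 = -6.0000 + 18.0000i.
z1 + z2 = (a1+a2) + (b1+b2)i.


Real: 19.2 - 6 = 13.2
Imag: 16.2 + 18 = 34.2

13.2000 + 34.2000i


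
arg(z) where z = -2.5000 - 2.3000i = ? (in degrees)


Re = -2.5, Im = -2.3
arg = atan2(-2.3, -2.5) = -137.3859 degrees

arg(z) = -137.3859 degrees


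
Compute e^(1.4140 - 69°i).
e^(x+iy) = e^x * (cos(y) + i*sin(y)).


e^1.4140 = 4.11237
cos(-69°) = 0.358368
sin(-69°) = -0.93358
Real = 4.11237*0.358368 = 1.4737
Imag = 4.11237*(-0.93358) = -3.8392

1.4737 - 3.8392i


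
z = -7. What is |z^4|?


|z| = sqrt(49+0) = sqrt(49) = 7
|z^4| = |z|^4 = 7^4 = 2401

|z^4| = 2401


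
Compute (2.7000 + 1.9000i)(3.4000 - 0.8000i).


Real = 2.7*3.4 - 1.9*(-0.8) = 9.18 - (-1.52) = 10.7
Imag = 2.7*(-0.8) + 3.4*1.9 = -2.16 + 6.46 = 4.3

10.7000 + 4.3000i


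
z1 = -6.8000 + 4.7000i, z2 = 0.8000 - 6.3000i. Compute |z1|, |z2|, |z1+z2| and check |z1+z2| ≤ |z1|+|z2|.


|z1| = sqrt((-6.8)^2 + 4.7^2) = sqrt(68.33) = 8.2662
|z2| = sqrt(0.8^2 + (-6.3)^2) = sqrt(40.33) = 6.3506
z1+z2 = -6.0000 - 1.6000i
|z1+z2| = sqrt(38.56) = 6.2097
|z1|+|z2| = 8.2662 + 6.3506 = 14.6168

|z1+z2| = 6.2097 ≤ |z1|+|z2| = 14.6168 (verified)


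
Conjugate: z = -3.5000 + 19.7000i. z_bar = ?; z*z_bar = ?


z_bar = -3.5000 - 19.7000i
z*z_bar = (-3.5)^2 + 19.7^2 = 12.25 + 388.09 = 400.34

z_bar = -3.5000 - 19.7000i, z*z_bar = 400.34


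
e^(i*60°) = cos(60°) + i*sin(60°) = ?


cos(60°) = 0.5000
sin(60°) = 0.8660

e^(i*60°) = 0.5000 + 0.8660i


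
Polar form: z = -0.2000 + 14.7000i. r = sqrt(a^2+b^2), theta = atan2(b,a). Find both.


r = sqrt(0.04+216.09) = sqrt(216.13) = 14.7014
theta = atan2(14.7, -0.2) = 90.7795 degrees

r = 14.7014, theta = 90.7795 degrees


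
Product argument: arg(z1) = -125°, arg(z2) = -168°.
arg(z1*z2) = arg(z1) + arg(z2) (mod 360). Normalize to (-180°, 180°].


arg(z1*z2) = -125° - 168° = -293°
Normalized to (-180°, 180°]: 67°

67°


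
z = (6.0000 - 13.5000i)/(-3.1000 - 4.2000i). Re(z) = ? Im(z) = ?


Multiply by conjugate: (6.0000 - 13.5000i)(-3.1000 + 4.2000i) / ((-3.1)^2 + (-4.2)^2)
Numerator real = 6*(-3.1) - (13.5)*(-4.2) = 38.1
Numerator imag = -13.5*(-3.1) - 6*(-4.2) = 67.05
Denominator = 27.25
Re(z) = 38.1/27.25 = 1.3982
Im(z) = 67.05/27.25 = 2.4606

Re(z) = 1.3982, Im(z) = 2.4606


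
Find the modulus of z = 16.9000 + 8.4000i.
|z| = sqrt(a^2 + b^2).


|z| = sqrt(16.9^2 + 8.4^2) = sqrt(285.61 + 70.56) = sqrt(356.17) = 18.8725

|z| = 18.8725


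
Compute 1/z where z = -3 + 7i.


|z|^2 = 9+49 = 58
1/z = (-3 - 7i)/58

1/z = -0.0517 - 0.1207i


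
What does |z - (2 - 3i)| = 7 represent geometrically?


|z - z0| = r is a circle with center z0 and radius r.
Center = (2, -3), radius = 7

Circle with center (2, -3) and radius 7


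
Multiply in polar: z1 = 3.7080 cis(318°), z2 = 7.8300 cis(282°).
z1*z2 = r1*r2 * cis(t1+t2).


r = 3.7080 * 7.8300 = 29.0336
theta = 318° + 282° = 600° = 240° (mod 360)

29.0336 cis(240°)


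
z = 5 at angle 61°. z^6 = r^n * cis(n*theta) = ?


r^6 = 5^6 = 15625
n*theta = 6*61° = 366° = 6° (mod 360)
a = 15625*cos(6°) = 15539.4046
b = 15625*sin(6°) = 1633.2572

15625 cis(6°) = 15539.4046 + 1633.2572i


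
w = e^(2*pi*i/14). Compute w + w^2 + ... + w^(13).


With w = e^(2*pi*i/14), all 14 of the 14th roots of unity w^0 = 1, w, ..., w^(13) sum to 0: 1 + w + ... + w^(13) = (1 - w^14)/(1 - w) = 0 since w^14 = 1, w ≠ 1.
Removing the root 1: w + w^2 + ... + w^(13) = 0 - 1 = -1

Sum = -1


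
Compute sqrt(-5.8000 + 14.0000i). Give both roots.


|z| = sqrt(33.64+196) = 15.1539
sqrt((|z|+a)/2) = sqrt((15.1539+(-5.8))/2) = sqrt(4.6769) = 2.1626
sqrt((|z|-a)/2) = sqrt((15.1539-(-5.8))/2) = sqrt(10.4769) = 3.2368

±(2.1626 + 3.2368i) i.e. 2.1626 + 3.2368i and -2.1626 - 3.2368i


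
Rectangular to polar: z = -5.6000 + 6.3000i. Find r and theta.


r = sqrt(31.36+39.69) = sqrt(71.05) = 8.4291
theta = atan2(6.3, -5.6) = 131.6335 degrees

r = 8.4291, theta = 131.6335 degrees


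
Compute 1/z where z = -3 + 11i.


|z|^2 = 9+121 = 130
1/z = (-3 - 11i)/130

1/z = -0.0231 - 0.0846i


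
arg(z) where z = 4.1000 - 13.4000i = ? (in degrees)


Re = 4.1, Im = -13.4
arg = atan2(-13.4, 4.1) = -72.9875 degrees

arg(z) = -72.9875 degrees


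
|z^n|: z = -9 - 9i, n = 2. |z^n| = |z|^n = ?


|z| = sqrt(81+81) = sqrt(162) = 12.7279
|z^2| = |z|^2 = (sqrt(162))^2 = 162

|z^2| = 162


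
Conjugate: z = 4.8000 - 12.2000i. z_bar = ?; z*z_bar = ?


z_bar = 4.8000 + 12.2000i
z*z_bar = 4.8^2 + (-12.2)^2 = 23.04 + 148.84 = 171.88

z_bar = 4.8000 + 12.2000i, z*z_bar = 171.88


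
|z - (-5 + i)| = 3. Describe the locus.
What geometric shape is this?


|z - z0| = r is a circle with center z0 and radius r.
Center = (-5, 1), radius = 3

Circle with center (-5, 1) and radius 3


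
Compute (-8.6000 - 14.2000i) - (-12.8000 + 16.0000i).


Real: -8.6 + 12.8 = 4.2
Imag: -14.2 - 16 = -30.2

4.2000 - 30.2000i


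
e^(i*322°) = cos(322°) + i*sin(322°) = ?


cos(322°) = 0.7880
sin(322°) = -0.6157

e^(i*322°) = 0.7880 - 0.6157i


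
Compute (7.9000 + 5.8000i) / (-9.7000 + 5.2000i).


Conjugate of z2 = -9.7000 - 5.2000i
Numerator: (7.9000 + 5.8000i)(-9.7000 - 5.2000i) = -46.4700 - 97.3400i
Denominator: (-9.7)^2 + 5.2^2 = 121.13
Result = (-46.4700 - 97.3400i)/121.13

-0.3836 - 0.8036i


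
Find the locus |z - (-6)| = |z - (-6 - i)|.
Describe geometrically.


Equal distances means the locus is the perpendicular bisector of z1 and z2.
Midpoint = ((-6+(-6))/2, (0+(-1))/2) = (-6.0000, -0.5000)

Perpendicular bisector through (-6.0000, -0.5000)


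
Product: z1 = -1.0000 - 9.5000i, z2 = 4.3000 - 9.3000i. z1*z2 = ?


Real = -1*4.3 - (-9.5)*(-9.3) = -4.3 - 88.35 = -92.65
Imag = -1*(-9.3) + 4.3*(-9.5) = 9.3 - (40.85) = -31.55

-92.6500 - 31.5500i


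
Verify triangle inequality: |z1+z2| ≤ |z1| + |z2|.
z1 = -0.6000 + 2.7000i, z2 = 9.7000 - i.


|z1| = sqrt((-0.6)^2 + 2.7^2) = sqrt(7.65) = 2.7659
|z2| = sqrt(9.7^2 + (-1)^2) = sqrt(95.09) = 9.7514
z1+z2 = 9.1000 + 1.7000i
|z1+z2| = sqrt(85.7) = 9.2574
|z1|+|z2| = 2.7659 + 9.7514 = 12.5173

|z1+z2| = 9.2574 ≤ |z1|+|z2| = 12.5173 (verified)


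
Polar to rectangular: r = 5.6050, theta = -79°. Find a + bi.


a = 5.6050*cos(-79°) = 5.6050*0.19081 = 1.0695
b = 5.6050*sin(-79°) = 5.6050*(-0.98163) = -5.5020

1.0695 - 5.5020i


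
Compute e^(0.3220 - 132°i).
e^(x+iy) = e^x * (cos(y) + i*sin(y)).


e^0.3220 = 1.3799
cos(-132°) = -0.6691
sin(-132°) = -0.74314
Real = 1.3799*(-0.6691) = -0.9233
Imag = 1.3799*(-0.74314) = -1.0255

-0.9233 - 1.0255i


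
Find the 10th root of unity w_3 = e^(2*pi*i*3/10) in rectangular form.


Angle = 360*3/10 = 108°
a = cos(108°) = -0.3090
b = sin(108°) = 0.9511

-0.3090 + 0.9511i


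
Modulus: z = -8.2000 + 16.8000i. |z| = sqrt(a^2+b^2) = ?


|z| = sqrt((-8.2)^2 + 16.8^2) = sqrt(67.24 + 282.24) = sqrt(349.48) = 18.6944

|z| = 18.6944


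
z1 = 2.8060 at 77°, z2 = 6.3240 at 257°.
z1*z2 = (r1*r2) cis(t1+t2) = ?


r = 2.8060 * 6.3240 = 17.7451
theta = 77° + 257° = 334° = 334° (mod 360)

17.7451 cis(334°)


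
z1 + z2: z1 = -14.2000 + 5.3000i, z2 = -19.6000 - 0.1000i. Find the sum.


Real: -14.2 - 19.6 = -33.8
Imag: 5.3 - 0.1 = 5.2

-33.8000 + 5.2000i


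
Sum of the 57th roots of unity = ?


The sum of all 57th roots of unity is 0.
Geometric series: (1 - w^57)/(1 - w) = (1-1)/(1-w) = 0 since w^57 = 1, w ≠ 1.
Alternatively: coefficient of z^56 in z^57 - 1 is 0.

0


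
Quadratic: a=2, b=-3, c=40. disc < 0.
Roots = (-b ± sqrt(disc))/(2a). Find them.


disc = (-3)^2 - 4*2*40 = 9 - 320 = -311
sqrt(|disc|) = sqrt(311) = 17.6352
Real part = 3/(2*2) = 0.7500
Imag part = 17.6352/(2*2) = 4.4088

0.7500 ± 4.4088i


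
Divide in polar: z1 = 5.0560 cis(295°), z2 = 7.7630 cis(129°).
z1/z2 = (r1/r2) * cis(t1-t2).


r = 5.0560 / 7.7630 = 0.6513
theta = 295° - 129° = 166° = 166° (mod 360)

0.6513 cis(166°)


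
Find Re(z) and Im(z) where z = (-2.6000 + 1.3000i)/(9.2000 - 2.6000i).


Multiply by conjugate: (-2.6000 + 1.3000i)(9.2000 + 2.6000i) / (9.2^2 + (-2.6)^2)
Numerator real = -2.6*9.2 + 1.3*(-2.6) = -27.3
Numerator imag = 1.3*9.2 - (-2.6)*(-2.6) = 5.2
Denominator = 91.4
Re(z) = -27.3/91.4 = -0.2987
Im(z) = 5.2/91.4 = 0.0569

Re(z) = -0.2987, Im(z) = 0.0569


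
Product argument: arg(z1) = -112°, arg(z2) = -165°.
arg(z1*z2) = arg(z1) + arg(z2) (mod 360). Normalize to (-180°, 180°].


arg(z1*z2) = -112° - 165° = -277°
Normalized to (-180°, 180°]: 83°

83°


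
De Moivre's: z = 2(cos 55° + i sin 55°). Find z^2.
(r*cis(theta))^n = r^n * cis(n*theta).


r^2 = 2^2 = 4
n*theta = 2*55° = 110° = 110° (mod 360)
a = 4*cos(110°) = -1.3681
b = 4*sin(110°) = 3.7588

4 cis(110°) = -1.3681 + 3.7588i


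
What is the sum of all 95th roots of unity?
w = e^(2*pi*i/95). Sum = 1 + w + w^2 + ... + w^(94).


The sum of all 95th roots of unity is 0.
Geometric series: (1 - w^95)/(1 - w) = (1-1)/(1-w) = 0 since w^95 = 1, w ≠ 1.
Alternatively: coefficient of z^94 in z^95 - 1 is 0.

0


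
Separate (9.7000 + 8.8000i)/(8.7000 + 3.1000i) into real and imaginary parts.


Multiply by conjugate: (9.7000 + 8.8000i)(8.7000 - 3.1000i) / (8.7^2 + 3.1^2)
Numerator real = 9.7*8.7 + 8.8*3.1 = 111.67
Numerator imag = 8.8*8.7 - 9.7*3.1 = 46.49
Denominator = 85.3
Re(z) = 111.67/85.3 = 1.3091
Im(z) = 46.49/85.3 = 0.5450

Re(z) = 1.3091, Im(z) = 0.5450


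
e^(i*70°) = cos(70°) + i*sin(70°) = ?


cos(70°) = 0.3420
sin(70°) = 0.9397

e^(i*70°) = 0.3420 + 0.9397i


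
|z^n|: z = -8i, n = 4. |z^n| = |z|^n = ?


|z| = sqrt(0+64) = sqrt(64) = 8
|z^4| = |z|^4 = 8^4 = 4096

|z^4| = 4096


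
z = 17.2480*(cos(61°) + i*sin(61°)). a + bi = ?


a = 17.2480*cos(61°) = 17.2480*0.48481 = 8.3620
b = 17.2480*sin(61°) = 17.2480*0.87462 = 15.0854

8.3620 + 15.0854i


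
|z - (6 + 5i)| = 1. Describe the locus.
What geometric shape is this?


|z - z0| = r is a circle with center z0 and radius r.
Center = (6, 5), radius = 1

Circle with center (6, 5) and radius 1


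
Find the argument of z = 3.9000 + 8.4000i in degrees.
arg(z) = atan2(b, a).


Re = 3.9, Im = 8.4
arg = atan2(8.4, 3.9) = 65.0952 degrees

arg(z) = 65.0952 degrees


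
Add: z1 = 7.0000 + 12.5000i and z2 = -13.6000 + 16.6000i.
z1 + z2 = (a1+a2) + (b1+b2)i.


Real: 7 - 13.6 = -6.6
Imag: 12.5 + 16.6 = 29.1

-6.6000 + 29.1000i


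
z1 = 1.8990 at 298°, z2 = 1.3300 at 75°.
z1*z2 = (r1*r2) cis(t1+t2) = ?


r = 1.8990 * 1.3300 = 2.5257
theta = 298° + 75° = 373° = 13° (mod 360)

2.5257 cis(13°)


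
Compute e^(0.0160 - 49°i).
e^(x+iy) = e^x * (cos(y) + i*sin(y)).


e^0.0160 = 1.0161
cos(-49°) = 0.65606
sin(-49°) = -0.7547
Real = 1.0161*0.65606 = 0.6666
Imag = 1.0161*(-0.7547) = -0.7669

0.6666 - 0.7669i


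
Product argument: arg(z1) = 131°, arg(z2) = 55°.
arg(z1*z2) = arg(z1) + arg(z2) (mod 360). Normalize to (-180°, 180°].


arg(z1*z2) = 131° + 55° = 186°
Normalized to (-180°, 180°]: -174°

-174°


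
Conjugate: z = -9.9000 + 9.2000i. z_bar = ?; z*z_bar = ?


z_bar = -9.9000 - 9.2000i
z*z_bar = (-9.9)^2 + 9.2^2 = 98.01 + 84.64 = 182.65

z_bar = -9.9000 - 9.2000i, z*z_bar = 182.65


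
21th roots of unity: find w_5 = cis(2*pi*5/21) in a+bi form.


Angle = 360*5/21 = 85.7143°
a = cos(85.7143°) = 0.0747
b = sin(85.7143°) = 0.9972

0.0747 + 0.9972i


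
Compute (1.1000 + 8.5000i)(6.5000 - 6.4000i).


Real = 1.1*6.5 - 8.5*(-6.4) = 7.15 - (-54.4) = 61.55
Imag = 1.1*(-6.4) + 6.5*8.5 = -7.04 + 55.25 = 48.21

61.5500 + 48.2100i


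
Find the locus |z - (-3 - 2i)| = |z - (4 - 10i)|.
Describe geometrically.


Equal distances means the locus is the perpendicular bisector of z1 and z2.
Midpoint = ((-3+4)/2, (-2+(-10))/2) = (0.5000, -6.0000)

Perpendicular bisector through (0.5000, -6.0000)


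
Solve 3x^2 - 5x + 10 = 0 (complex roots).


disc = (-5)^2 - 4*3*10 = 25 - 120 = -95
sqrt(|disc|) = sqrt(95) = 9.7468
Real part = 5/(2*3) = 0.8333
Imag part = 9.7468/(2*3) = 1.6245

0.8333 ± 1.6245i


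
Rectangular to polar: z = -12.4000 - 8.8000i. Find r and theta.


r = sqrt(153.76+77.44) = sqrt(231.2) = 15.2053
theta = atan2(-8.8, -12.4) = -144.6375 degrees

r = 15.2053, theta = -144.6375 degrees


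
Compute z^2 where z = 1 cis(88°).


r^2 = 1^2 = 1
n*theta = 2*88° = 176° = 176° (mod 360)
a = 1*cos(176°) = -0.9976
b = 1*sin(176°) = 0.0698

1 cis(176°) = -0.9976 + 0.0698i


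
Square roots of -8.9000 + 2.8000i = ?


|z| = sqrt(79.21+7.84) = 9.3301
sqrt((|z|+a)/2) = sqrt((9.3301+(-8.9))/2) = sqrt(0.2150) = 0.4637
sqrt((|z|-a)/2) = sqrt((9.3301-(-8.9))/2) = sqrt(9.1150) = 3.0191

±(0.4637 + 3.0191i) i.e. 0.4637 + 3.0191i and -0.4637 - 3.0191i
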